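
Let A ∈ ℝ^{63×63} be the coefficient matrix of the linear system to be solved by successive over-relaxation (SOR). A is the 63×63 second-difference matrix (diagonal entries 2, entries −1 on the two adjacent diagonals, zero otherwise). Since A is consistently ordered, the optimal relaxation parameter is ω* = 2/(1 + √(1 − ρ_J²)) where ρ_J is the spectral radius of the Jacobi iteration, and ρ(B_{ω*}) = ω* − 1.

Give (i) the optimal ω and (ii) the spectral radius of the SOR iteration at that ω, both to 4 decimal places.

spectrum of D⁻¹(L+U) = {cos(kπ/64) : 1≤k≤63}; ρ_J = cos(π/64) = 0.9988.
√(1−ρ_J²) simplifies to sin(π/64) = 0.04907.
Young: ω* = 2/(1+√(1−ρ_J²)) = 2/(1+0.04907) = 2/1.04907 = 1.9065.
[ρ_SOR] ω* − 1 = 0.9065.

ω* = 1.9065, ρ_SOR = 0.9065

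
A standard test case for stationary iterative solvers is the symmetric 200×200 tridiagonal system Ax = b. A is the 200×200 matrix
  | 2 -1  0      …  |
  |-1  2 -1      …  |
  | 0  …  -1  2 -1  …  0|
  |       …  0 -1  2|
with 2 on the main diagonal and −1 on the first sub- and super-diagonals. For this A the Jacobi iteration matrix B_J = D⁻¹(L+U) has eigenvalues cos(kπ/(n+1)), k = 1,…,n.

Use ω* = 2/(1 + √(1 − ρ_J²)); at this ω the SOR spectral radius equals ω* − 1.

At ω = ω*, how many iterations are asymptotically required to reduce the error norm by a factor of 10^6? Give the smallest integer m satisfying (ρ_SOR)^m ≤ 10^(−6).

m = 442

½·tridiag(1,0,1) at n=200: λ_k = cos(kπ/201); max |λ| at k=1 ⇒ ρ_J = cos(π/201) ≈ 0.9998779.
√(1−ρ_J²) simplifies to sin(π/201) = 0.0156292.
[ω*] 2 ÷ (1 + 0.0156292) = 2 ÷ 1.0156292 = 1.9692226.
At ω = 1.9692226 every |λ(B_ω)| = ω−1, so ρ_SOR = 0.9692226.
m ≥ 6·ln10 / (−ln 0.9692226) = 441.940; smallest integer m = 442.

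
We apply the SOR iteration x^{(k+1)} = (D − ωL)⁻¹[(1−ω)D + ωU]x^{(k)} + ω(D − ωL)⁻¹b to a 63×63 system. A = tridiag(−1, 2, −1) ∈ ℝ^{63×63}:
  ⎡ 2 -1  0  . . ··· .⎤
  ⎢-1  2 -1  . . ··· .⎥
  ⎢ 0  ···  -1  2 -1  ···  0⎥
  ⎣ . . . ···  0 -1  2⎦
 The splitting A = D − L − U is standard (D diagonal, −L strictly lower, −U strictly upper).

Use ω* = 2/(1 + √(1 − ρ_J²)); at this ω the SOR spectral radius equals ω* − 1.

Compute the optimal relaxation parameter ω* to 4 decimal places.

ω* = 1.9065

½·tridiag(1,0,1) at n=63: λ_k = cos(kπ/64); max |λ| at k=1 ⇒ ρ_J = cos(π/64) ≈ 0.9988.
√(1−ρ_J²) simplifies to sin(π/64) = 0.04907.
[ω*] 2 ÷ (1 + 0.04907) = 2 ÷ 1.04907 = 1.9065.
ρ_SOR = ω* − 1 = 1.9065 − 1 = 0.9065.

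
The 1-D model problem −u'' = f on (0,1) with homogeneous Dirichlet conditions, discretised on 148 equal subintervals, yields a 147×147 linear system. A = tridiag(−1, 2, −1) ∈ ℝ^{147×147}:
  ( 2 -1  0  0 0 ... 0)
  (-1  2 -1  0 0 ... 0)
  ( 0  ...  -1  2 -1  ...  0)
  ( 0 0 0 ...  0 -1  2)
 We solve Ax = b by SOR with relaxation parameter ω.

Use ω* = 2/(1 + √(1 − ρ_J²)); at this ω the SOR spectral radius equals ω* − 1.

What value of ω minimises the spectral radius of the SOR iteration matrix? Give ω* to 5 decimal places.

½·tridiag(1,0,1) at n=147: λ_k = cos(kπ/148); max |λ| at k=1 ⇒ ρ_J = cos(π/148) ≈ 0.99977.
√(1−ρ_J²) = |sin(π/148)| = 0.021225
ω* = 2/(1 + 0.021225) = 2/1.021225 = 1.95843.
and ρ(B_{ω*}) = 1.95843 − 1 = 0.95843.

ω* = 1.95843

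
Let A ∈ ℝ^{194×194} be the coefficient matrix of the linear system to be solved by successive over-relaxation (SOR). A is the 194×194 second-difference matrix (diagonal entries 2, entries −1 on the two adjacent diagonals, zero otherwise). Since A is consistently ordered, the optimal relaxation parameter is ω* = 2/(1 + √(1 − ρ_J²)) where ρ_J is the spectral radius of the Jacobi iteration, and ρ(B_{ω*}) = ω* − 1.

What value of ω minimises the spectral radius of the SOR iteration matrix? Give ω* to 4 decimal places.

With n=194, ρ(Jacobi) = cos(π/195) = 0.9999.
√(1−ρ_J²) simplifies to sin(π/195) = 0.01611.
So ω* = 2/1.01611 = 1.9683 (Young).
At ω = 1.9683 every |λ(B_ω)| = ω−1, so ρ_SOR = 0.9683.

ω* = 1.9683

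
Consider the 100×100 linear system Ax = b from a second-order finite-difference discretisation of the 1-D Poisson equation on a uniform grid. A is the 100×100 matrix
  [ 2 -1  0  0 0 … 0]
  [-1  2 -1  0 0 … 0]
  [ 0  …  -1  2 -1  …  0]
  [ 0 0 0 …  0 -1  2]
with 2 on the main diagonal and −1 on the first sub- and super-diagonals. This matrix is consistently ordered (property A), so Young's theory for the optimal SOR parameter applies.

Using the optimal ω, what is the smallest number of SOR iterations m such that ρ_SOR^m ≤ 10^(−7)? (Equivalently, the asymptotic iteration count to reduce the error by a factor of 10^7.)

m = 260

spectrum of D⁻¹(L+U) = {cos(kπ/101) : 1≤k≤100}; ρ_J = cos(π/101) = 0.9995163.
1 − cos²(π/101) = sin²(π/101) ⇒ √(1−ρ_J²) = sin(π/101) = 0.0310999.
[ω*] 2 ÷ (1 + 0.0310999) = 2 ÷ 1.0310999 = 1.9396763.
ρ_SOR = ω* − 1 ≈ 0.9396763.
7·ln10 = 16.1181; −ln(0.9396763) = 0.0622198; m = ⌈16.1181/0.0622198⌉ = ⌈259.051⌉ = 260.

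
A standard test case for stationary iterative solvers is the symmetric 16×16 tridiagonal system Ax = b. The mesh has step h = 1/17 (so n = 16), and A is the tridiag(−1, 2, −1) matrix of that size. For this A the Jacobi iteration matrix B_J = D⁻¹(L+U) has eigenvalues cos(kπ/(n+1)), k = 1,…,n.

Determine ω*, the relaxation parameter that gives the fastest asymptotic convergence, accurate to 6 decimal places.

½·tridiag(1,0,1) at n=16: λ_k = cos(kπ/17); max |λ| at k=1 ⇒ ρ_J = cos(π/17) ≈ 0.982973.
root = sin(π/17) = 0.1837495  (since 1−cos² = sin²).
ω* = 2/(1+0.1837495) = 1.689547
ρ(B_{ω*}) = ω*−1 = 0.689547

ω* = 1.689547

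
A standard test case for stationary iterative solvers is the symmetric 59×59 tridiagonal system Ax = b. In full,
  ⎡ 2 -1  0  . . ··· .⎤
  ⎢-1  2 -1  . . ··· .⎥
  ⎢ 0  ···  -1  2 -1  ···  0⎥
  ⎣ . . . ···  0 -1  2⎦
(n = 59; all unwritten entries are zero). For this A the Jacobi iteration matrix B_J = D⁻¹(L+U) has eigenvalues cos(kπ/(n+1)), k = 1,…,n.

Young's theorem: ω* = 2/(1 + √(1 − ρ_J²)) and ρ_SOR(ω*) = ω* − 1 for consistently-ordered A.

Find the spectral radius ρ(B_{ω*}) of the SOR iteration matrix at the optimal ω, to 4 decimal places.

ρ_SOR = 0.9005

[ρ_J] n=59: ρ(B_J) = cos(π/(n+1)) = cos(π/60) = 0.9986.
√(1−ρ_J²) = |sin(π/60)| = 0.05234
ω* = 2/(1+0.05234) = 1.9005
At ω = 1.9005 every |λ(B_ω)| = ω−1, so ρ_SOR = 0.9005.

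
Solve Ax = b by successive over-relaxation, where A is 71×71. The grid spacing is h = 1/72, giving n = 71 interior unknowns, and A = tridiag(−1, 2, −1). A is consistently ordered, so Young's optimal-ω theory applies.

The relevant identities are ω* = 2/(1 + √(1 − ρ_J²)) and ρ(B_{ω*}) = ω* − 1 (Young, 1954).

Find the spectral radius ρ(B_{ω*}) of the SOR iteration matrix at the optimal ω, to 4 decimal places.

spectrum of D⁻¹(L+U) = {cos(kπ/72) : 1≤k≤71}; ρ_J = cos(π/72) = 0.9990.
√(1−ρ_J²) = |sin(π/72)| = 0.04362
Young: ω* = 2/(1+√(1−ρ_J²)) = 2/(1+0.04362) = 2/1.04362 = 1.9164.
At ω = 1.9164 every |λ(B_ω)| = ω−1, so ρ_SOR = 0.9164.

ρ_SOR = 0.9164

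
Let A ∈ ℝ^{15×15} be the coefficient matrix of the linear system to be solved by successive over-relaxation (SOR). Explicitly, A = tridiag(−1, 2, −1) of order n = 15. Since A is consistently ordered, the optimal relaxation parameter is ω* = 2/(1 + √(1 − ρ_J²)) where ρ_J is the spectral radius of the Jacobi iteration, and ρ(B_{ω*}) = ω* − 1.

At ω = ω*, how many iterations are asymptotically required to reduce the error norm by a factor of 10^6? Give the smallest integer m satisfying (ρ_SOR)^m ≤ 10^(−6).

[ρ_J] n=15: ρ(B_J) = cos(π/(n+1)) = cos(π/16) = 0.9807853.
√(1−ρ_J²) simplifies to sin(π/16) = 0.1950903.
So ω* = 2/1.1950903 = 1.6735137 (Young).
At ω = 1.6735137 every |λ(B_ω)| = ω−1, so ρ_SOR = 0.6735137.
ρ_SOR^m ≤ 10^(−6) ⇔ m ≥ 6·ln10/(−ln 0.6735137) = 13.8155/0.395247 = 34.954; m = ⌈34.954⌉ = 35.

m = 35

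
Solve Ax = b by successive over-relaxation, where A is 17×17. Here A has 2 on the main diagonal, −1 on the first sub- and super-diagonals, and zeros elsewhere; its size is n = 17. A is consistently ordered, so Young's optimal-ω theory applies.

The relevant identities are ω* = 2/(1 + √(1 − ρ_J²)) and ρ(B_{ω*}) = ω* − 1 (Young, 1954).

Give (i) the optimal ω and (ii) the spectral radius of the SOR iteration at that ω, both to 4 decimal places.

ω* = 1.7041, ρ_SOR = 0.7041

½·tridiag(1,0,1) at n=17: λ_k = cos(kπ/18); max |λ| at k=1 ⇒ ρ_J = cos(π/18) ≈ 0.9848.
√(1−ρ_J²) = |sin(π/18)| = 0.17365
ω* = 2 / (1 + 0.17365) = 2 / 1.17365 ≈ 1.7041.
At ω = 1.7041 every |λ(B_ω)| = ω−1, so ρ_SOR = 0.7041.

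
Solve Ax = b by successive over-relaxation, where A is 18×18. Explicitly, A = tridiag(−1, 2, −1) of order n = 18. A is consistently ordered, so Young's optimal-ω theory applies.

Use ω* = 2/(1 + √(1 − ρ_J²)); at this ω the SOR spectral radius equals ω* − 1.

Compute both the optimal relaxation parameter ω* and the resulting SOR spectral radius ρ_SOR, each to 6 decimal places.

[ρ_J] n=18: ρ(B_J) = cos(π/(n+1)) = cos(π/19) = 0.986361.
root = sin(π/19) = 0.1645946  (since 1−cos² = sin²).
ω* = 2/(1 + 0.1645946) = 2/1.1645946 = 1.717336.
Hence ρ(B_{ω*}) = 1.717336 − 1 = 0.717336.

ω* = 1.717336, ρ_SOR = 0.717336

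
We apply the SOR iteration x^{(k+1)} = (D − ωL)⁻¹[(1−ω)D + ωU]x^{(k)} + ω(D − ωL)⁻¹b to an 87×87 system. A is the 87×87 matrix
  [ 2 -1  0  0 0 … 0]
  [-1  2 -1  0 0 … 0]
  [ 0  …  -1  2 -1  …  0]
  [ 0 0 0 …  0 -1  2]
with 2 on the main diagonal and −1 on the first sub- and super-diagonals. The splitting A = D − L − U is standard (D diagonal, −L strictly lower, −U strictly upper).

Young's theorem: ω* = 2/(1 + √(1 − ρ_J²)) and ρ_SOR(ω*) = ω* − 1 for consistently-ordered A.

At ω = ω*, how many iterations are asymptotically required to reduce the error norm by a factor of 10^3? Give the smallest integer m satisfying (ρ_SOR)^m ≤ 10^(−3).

spectrum of D⁻¹(L+U) = {cos(kπ/88) : 1≤k≤87}; ρ_J = cos(π/88) = 0.9993628.
root = sin(π/88) = 0.0356923  (since 1−cos² = sin²).
Young: ω* = 2/(1+√(1−ρ_J²)) = 2/(1+0.0356923) = 2/1.0356923 = 1.9310755.
ρ_SOR = ω* − 1 ≈ 0.9310755.
For 3 digits: m = 3·ln10 / (−ln 0.9310755) = 6.90776/0.0714149 = 96.727; round up → m = 97.

m = 97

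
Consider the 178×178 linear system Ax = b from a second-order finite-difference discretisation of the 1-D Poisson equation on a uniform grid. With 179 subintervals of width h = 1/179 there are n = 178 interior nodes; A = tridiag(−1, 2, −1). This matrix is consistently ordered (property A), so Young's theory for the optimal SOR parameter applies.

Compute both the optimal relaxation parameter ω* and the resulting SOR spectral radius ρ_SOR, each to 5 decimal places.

ω* = 1.96551, ρ_SOR = 0.96551

ρ_J = max_k |cos(kπ/179)| = cos(π/179) = 0.99985
1 − cos²(π/179) = sin²(π/179) ⇒ √(1−ρ_J²) = sin(π/179) = 0.017550.
ω* = 2/(1 + 0.017550) = 2/1.017550 = 1.96551.
ρ_SOR = ω* − 1 = 1.96551 − 1 = 0.96551.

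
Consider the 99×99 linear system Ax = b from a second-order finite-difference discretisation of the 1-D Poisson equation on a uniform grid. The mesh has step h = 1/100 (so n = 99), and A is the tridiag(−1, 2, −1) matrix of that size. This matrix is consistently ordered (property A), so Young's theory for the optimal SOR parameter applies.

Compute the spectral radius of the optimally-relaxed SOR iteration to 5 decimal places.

ρ_SOR = 0.93909

B_J for the 99×99 system has eigenvalues cos(kπ/100); ρ_J = cos(π/100) = 0.99951.
root = sin(π/100) = 0.031411  (since 1−cos² = sin²).
ω* = 2/(1 + 0.031411) = 2/1.031411 = 1.93909.
[ρ_SOR] ω* − 1 = 0.93909.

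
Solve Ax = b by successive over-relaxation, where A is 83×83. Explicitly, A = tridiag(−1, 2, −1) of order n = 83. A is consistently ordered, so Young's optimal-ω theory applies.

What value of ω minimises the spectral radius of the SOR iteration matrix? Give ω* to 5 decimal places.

ω* = 1.92791

n=83: λ(B_J) = 1 − λ(A)/2 = cos(kπ/84); k=1 gives ρ_J = 0.99930.
√(1−ρ_J²) simplifies to sin(π/84) = 0.037391.
Then 2/(1+√(1−ρ_J²)) = 2/(1+0.037391); ω* = 2/1.037391 = 1.92791.
ρ_SOR = ω* − 1 = 1.92791 − 1 = 0.92791.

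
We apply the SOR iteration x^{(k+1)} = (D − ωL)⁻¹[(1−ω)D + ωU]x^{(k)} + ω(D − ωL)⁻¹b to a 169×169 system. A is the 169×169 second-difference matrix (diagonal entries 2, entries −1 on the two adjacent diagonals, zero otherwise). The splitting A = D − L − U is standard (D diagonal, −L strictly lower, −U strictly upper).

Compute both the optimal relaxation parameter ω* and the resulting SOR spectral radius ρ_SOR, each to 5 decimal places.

ω* = 1.96371, ρ_SOR = 0.96371

With n=169, ρ(Jacobi) = cos(π/170) = 0.99983.
root = sin(π/170) = 0.018479  (since 1−cos² = sin²).
ω* = 2/(1+0.018479) = 1.96371
ρ(B_{ω*}) = ω*−1 = 0.96371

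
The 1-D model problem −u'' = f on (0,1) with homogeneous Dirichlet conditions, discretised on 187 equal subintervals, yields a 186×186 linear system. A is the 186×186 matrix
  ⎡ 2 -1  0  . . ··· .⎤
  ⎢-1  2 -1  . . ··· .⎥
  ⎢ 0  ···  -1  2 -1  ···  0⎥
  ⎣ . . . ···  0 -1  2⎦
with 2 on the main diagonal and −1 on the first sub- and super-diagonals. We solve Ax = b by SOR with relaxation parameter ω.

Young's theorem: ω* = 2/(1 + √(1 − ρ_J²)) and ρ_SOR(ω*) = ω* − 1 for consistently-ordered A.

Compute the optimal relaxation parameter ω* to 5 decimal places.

B_J for the 186×186 system has eigenvalues cos(kπ/187); ρ_J = cos(π/187) = 0.99986.
root = sin(π/187) = 0.016799  (since 1−cos² = sin²).
ω* = 2/(1 + 0.016799) = 2/1.016799 = 1.96696.
At ω = 1.96696 every |λ(B_ω)| = ω−1, so ρ_SOR = 0.96696.

ω* = 1.96696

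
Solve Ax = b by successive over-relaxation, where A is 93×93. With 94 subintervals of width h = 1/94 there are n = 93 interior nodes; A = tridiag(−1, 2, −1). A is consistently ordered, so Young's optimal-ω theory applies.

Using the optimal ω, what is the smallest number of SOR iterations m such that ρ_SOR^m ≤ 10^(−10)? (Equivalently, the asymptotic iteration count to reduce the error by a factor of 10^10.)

½·tridiag(1,0,1) at n=93: λ_k = cos(kπ/94); max |λ| at k=1 ⇒ ρ_J = cos(π/94) ≈ 0.9994416.
√(1 − cos²(π/94)) = sin(π/94) ≈ 0.0334150.
[ω*] 2 ÷ (1 + 0.0334150) = 2 ÷ 1.0334150 = 1.9353309.
ρ_SOR = ω* − 1 = 1.9353309 − 1 = 0.9353309.
Need (0.9353309)^m ≤ 10^(−10): m ≥ 10·ln10/|ln 0.9353309| = 23.0259/0.0668549 = 344.416 ⇒ m = 345.

m = 345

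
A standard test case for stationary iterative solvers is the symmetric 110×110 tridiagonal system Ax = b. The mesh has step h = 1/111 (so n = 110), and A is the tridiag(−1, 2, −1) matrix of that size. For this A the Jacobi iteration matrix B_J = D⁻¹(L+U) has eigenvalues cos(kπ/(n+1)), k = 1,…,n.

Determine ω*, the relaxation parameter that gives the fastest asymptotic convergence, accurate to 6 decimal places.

ω* = 1.944960

With n=110, ρ(Jacobi) = cos(π/111) = 0.999600.
1 − cos²(π/111) = sin²(π/111) ⇒ √(1−ρ_J²) = sin(π/111) = 0.0282989.
ω* = 2/(1+0.0282989) = 1.944960
ρ(B_{ω*}) = ω*−1 = 0.944960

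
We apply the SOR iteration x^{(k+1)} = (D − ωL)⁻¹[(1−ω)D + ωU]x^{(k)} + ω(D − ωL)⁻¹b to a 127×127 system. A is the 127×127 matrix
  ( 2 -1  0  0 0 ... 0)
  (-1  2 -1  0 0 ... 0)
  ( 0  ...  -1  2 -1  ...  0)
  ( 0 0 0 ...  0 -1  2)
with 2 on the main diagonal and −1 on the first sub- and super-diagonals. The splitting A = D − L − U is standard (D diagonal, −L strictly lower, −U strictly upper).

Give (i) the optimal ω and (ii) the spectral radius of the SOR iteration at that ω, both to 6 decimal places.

spectrum of D⁻¹(L+U) = {cos(kπ/128) : 1≤k≤127}; ρ_J = cos(π/128) = 0.999699.
√(1 − cos²(π/128)) = sin(π/128) ≈ 0.0245412.
So ω* = 2/1.0245412 = 1.952093 (Young).
Hence ρ(B_{ω*}) = 1.952093 − 1 = 0.952093.

ω* = 1.952093, ρ_SOR = 0.952093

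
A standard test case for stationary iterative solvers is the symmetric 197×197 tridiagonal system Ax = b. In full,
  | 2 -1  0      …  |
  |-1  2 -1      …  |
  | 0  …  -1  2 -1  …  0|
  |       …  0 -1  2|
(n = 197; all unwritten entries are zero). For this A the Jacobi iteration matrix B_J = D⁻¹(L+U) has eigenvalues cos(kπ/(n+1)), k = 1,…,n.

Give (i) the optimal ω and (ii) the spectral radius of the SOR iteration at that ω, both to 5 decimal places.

ω* = 1.96876, ρ_SOR = 0.96876

n=197: λ(B_J) = 1 − λ(A)/2 = cos(kπ/198); k=1 gives ρ_J = 0.99987.
root = sin(π/198) = 0.015866  (since 1−cos² = sin²).
So ω* = 2/1.015866 = 1.96876 (Young).
ρ_SOR = ω* − 1 = 1.96876 − 1 = 0.96876.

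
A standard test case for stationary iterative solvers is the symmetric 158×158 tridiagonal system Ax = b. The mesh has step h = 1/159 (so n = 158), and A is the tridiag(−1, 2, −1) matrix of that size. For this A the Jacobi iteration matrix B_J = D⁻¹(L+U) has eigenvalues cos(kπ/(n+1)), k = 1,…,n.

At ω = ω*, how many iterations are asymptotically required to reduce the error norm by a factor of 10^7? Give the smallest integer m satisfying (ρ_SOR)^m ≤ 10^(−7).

With n=158, ρ(Jacobi) = cos(π/159) = 0.9998048.
1 − cos²(π/159) = sin²(π/159) ⇒ √(1−ρ_J²) = sin(π/159) = 0.0197572.
Then 2/(1+√(1−ρ_J²)) = 2/(1+0.0197572); ω* = 2/1.0197572 = 1.9612512.
[ρ_SOR] ω* − 1 = 0.9612512.
ρ_SOR^m ≤ 10^(−7) ⇔ m ≥ 7·ln10/(−ln 0.9612512) = 16.1181/0.0395195 = 407.852; m = ⌈407.852⌉ = 408.

m = 408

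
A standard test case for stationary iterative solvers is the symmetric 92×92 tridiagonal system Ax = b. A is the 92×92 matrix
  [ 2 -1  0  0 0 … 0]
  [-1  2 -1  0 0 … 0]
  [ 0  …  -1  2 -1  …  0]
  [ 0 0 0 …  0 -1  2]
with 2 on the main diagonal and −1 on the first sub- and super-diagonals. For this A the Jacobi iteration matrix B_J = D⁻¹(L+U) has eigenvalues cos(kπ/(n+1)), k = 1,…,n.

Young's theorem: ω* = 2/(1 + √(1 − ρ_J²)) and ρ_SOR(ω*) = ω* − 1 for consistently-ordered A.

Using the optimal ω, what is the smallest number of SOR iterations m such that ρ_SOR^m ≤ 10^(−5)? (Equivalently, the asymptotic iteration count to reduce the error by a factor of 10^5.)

½·tridiag(1,0,1) at n=92: λ_k = cos(kπ/93); max |λ| at k=1 ⇒ ρ_J = cos(π/93) ≈ 0.9994295.
√(1−ρ_J²) simplifies to sin(π/93) = 0.0337741.
So ω* = 2/1.0337741 = 1.9346586 (Young).
[ρ_SOR] ω* − 1 = 0.9346586.
m ≥ 5·ln10 / (−ln 0.9346586) = 170.375; smallest integer m = 171.

m = 171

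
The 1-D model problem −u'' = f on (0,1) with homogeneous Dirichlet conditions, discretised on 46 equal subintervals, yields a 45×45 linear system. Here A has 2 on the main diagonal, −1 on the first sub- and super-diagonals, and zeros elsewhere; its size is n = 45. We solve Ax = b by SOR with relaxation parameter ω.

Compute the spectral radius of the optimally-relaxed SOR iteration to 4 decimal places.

ρ_J = max_k |cos(kπ/46)| = cos(π/46) = 0.9977
√(1−ρ_J²) = |sin(π/46)| = 0.06824
So ω* = 2/1.06824 = 1.8722 (Young).
ρ_SOR = ω* − 1 = 1.8722 − 1 = 0.8722.

ρ_SOR = 0.8722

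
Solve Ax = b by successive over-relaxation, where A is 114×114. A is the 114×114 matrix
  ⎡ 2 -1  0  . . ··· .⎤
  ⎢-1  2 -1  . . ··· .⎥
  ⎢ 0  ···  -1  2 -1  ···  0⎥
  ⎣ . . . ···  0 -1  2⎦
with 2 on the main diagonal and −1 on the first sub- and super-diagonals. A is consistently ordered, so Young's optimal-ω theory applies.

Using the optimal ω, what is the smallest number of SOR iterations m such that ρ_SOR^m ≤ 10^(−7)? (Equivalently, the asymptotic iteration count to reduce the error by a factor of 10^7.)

With n=114, ρ(Jacobi) = cos(π/115) = 0.9996269.
root = sin(π/115) = 0.0273148  (since 1−cos² = sin²).
Then 2/(1+√(1−ρ_J²)) = 2/(1+0.0273148); ω* = 2/1.0273148 = 1.9468229.
Hence ρ(B_{ω*}) = 1.9468229 − 1 = 0.9468229.
(0.9468229)^m ≤ 10^{−7}  ⇒  m·ln(0.9468229) ≤ −7·ln10  ⇒  m ≥ 294.970  ⇒  m = 295

m = 295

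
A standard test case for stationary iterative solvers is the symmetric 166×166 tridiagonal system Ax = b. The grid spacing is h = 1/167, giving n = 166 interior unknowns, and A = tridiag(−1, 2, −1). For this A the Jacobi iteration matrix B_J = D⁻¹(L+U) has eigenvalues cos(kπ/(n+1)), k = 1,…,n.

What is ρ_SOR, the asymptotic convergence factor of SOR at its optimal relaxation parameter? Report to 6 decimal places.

ρ_J = max_k |cos(kπ/167)| = cos(π/167) = 0.999823
root = sin(π/167) = 0.0188108  (since 1−cos² = sin²).
ω* = 2/(1+0.0188108) = 1.963073
ρ_SOR = ω* − 1 = 1.963073 − 1 = 0.963073.

ρ_SOR = 0.963073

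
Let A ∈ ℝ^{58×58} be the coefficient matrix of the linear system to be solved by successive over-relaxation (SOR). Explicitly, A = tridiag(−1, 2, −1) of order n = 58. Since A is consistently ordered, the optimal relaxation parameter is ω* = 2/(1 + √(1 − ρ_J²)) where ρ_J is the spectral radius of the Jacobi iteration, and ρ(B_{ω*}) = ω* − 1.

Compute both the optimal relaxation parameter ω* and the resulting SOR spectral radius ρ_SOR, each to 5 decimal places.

ρ_J = max_k |cos(kπ/59)| = cos(π/59) = 0.99858
root = sin(π/59) = 0.053222  (since 1−cos² = sin²).
Then 2/(1+√(1−ρ_J²)) = 2/(1+0.053222); ω* = 2/1.053222 = 1.89893.
At ω = 1.89893 every |λ(B_ω)| = ω−1, so ρ_SOR = 0.89893.

ω* = 1.89893, ρ_SOR = 0.89893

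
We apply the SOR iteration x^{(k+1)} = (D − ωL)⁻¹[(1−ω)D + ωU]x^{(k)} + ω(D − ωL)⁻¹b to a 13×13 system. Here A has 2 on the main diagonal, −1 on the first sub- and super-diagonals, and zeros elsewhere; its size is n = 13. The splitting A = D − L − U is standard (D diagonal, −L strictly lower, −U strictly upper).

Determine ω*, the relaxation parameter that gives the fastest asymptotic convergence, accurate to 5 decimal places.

½·tridiag(1,0,1) at n=13: λ_k = cos(kπ/14); max |λ| at k=1 ⇒ ρ_J = cos(π/14) ≈ 0.97493.
√(1 − cos²(π/14)) = sin(π/14) ≈ 0.222521.
[ω*] 2 ÷ (1 + 0.222521) = 2 ÷ 1.222521 = 1.63596.
ρ(B_{ω*}) = ω*−1 = 0.63596

ω* = 1.63596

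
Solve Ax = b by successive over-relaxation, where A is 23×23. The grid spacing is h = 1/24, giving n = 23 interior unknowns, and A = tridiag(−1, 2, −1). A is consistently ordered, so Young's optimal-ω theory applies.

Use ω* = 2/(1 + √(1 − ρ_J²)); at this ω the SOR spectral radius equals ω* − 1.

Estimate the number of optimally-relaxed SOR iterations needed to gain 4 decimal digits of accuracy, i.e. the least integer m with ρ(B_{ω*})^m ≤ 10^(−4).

m = 36

½·tridiag(1,0,1) at n=23: λ_k = cos(kπ/24); max |λ| at k=1 ⇒ ρ_J = cos(π/24) ≈ 0.9914449.
√(1−ρ_J²) simplifies to sin(π/24) = 0.1305262.
So ω* = 2/1.1305262 = 1.7690877 (Young).
At ω = 1.7690877 every |λ(B_ω)| = ω−1, so ρ_SOR = 0.7690877.
(0.7690877)^m ≤ 10^{−4}  ⇒  m·ln(0.7690877) ≤ −4·ln10  ⇒  m ≥ 35.080  ⇒  m = 36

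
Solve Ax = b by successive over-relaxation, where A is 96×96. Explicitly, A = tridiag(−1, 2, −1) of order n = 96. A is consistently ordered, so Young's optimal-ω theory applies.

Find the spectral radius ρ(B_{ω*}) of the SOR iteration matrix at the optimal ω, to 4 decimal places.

ρ_SOR = 0.9373

B_J for the 96×96 system has eigenvalues cos(kπ/97); ρ_J = cos(π/97) = 0.9995.
1 − cos²(π/97) = sin²(π/97) ⇒ √(1−ρ_J²) = sin(π/97) = 0.03238.
Young: ω* = 2/(1+√(1−ρ_J²)) = 2/(1+0.03238) = 2/1.03238 = 1.9373.
ρ_SOR = ω* − 1 = 1.9373 − 1 = 0.9373.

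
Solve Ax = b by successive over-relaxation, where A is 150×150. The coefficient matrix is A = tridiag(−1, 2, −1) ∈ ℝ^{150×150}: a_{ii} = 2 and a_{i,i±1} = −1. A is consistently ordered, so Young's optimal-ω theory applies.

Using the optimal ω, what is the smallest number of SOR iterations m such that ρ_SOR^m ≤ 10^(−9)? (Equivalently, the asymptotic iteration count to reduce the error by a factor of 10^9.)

m = 498

½·tridiag(1,0,1) at n=150: λ_k = cos(kπ/151); max |λ| at k=1 ⇒ ρ_J = cos(π/151) ≈ 0.9997836.
1 − cos²(π/151) = sin²(π/151) ⇒ √(1−ρ_J²) = sin(π/151) = 0.0208037.
ω* = 2/(1 + 0.0208037) = 2/1.0208037 = 1.9592405.
ρ_SOR = ω* − 1 ≈ 0.9592405.
9·ln10 = 20.7233; −ln(0.9592405) = 0.0416135; m = ⌈20.7233/0.0416135⌉ = ⌈497.995⌉ = 498.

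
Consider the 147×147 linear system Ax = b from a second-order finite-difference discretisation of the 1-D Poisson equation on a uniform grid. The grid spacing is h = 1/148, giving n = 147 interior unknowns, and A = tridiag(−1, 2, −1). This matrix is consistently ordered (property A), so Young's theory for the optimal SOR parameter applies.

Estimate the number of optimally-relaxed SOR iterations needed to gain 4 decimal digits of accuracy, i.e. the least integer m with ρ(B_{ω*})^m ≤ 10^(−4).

m = 217

spectrum of D⁻¹(L+U) = {cos(kπ/148) : 1≤k≤147}; ρ_J = cos(π/148) = 0.9997747.
√(1−ρ_J²) simplifies to sin(π/148) = 0.0212254.
Then 2/(1+√(1−ρ_J²)) = 2/(1+0.0212254); ω* = 2/1.0212254 = 1.9584315.
ρ_SOR = ω* − 1 = 1.9584315 − 1 = 0.9584315.
4·ln10 = 9.21034; −ln(0.9584315) = 0.0424572; m = ⌈9.21034/0.0424572⌉ = ⌈216.932⌉ = 217.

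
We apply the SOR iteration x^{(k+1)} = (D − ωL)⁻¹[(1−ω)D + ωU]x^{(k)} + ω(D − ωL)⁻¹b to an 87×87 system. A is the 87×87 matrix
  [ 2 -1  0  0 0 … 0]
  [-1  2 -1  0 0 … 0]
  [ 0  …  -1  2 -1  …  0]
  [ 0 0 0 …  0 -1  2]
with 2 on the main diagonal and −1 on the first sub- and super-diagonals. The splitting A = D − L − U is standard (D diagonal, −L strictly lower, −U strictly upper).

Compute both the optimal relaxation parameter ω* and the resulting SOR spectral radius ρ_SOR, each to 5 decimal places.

ω* = 1.93108, ρ_SOR = 0.93108

½·tridiag(1,0,1) at n=87: λ_k = cos(kπ/88); max |λ| at k=1 ⇒ ρ_J = cos(π/88) ≈ 0.99936.
√(1 − cos²(π/88)) = sin(π/88) ≈ 0.035692.
Young: ω* = 2/(1+√(1−ρ_J²)) = 2/(1+0.035692) = 2/1.035692 = 1.93108.
[ρ_SOR] ω* − 1 = 0.93108.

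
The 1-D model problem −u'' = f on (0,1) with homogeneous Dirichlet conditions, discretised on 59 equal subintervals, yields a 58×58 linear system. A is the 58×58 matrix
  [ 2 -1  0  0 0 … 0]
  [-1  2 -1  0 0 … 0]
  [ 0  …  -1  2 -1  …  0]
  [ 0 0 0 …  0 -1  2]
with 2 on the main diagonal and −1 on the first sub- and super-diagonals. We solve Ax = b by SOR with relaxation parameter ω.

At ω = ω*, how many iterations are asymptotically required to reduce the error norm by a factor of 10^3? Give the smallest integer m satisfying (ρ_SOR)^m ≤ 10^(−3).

m = 65

ρ_J = max_k |cos(kπ/59)| = cos(π/59) = 0.9985827
root = sin(π/59) = 0.0532222  (since 1−cos² = sin²).
ω* = 2/(1+0.0532222) = 1.8989345
and ρ(B_{ω*}) = 1.8989345 − 1 = 0.8989345.
ρ_SOR^m ≤ 10^(−3) ⇔ m ≥ 3·ln10/(−ln 0.8989345) = 6.90776/0.106545 = 64.834; m = ⌈64.834⌉ = 65.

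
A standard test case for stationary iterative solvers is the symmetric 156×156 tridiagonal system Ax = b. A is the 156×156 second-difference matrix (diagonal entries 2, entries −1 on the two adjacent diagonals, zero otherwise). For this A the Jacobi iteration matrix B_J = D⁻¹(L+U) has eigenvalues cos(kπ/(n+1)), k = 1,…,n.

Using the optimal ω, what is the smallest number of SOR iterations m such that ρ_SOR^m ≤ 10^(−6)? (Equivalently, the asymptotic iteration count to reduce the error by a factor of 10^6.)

m = 346

spectrum of D⁻¹(L+U) = {cos(kπ/157) : 1≤k≤156}; ρ_J = cos(π/157) = 0.9997998.
√(1 − cos²(π/157)) = sin(π/157) ≈ 0.0200088.
ω* = 2/(1 + 0.0200088) = 2/1.0200088 = 1.9607674.
[ρ_SOR] ω* − 1 = 0.9607674.
6·ln10 = 13.8155; −ln(0.9607674) = 0.0400229; m = ⌈13.8155/0.0400229⌉ = ⌈345.190⌉ = 346.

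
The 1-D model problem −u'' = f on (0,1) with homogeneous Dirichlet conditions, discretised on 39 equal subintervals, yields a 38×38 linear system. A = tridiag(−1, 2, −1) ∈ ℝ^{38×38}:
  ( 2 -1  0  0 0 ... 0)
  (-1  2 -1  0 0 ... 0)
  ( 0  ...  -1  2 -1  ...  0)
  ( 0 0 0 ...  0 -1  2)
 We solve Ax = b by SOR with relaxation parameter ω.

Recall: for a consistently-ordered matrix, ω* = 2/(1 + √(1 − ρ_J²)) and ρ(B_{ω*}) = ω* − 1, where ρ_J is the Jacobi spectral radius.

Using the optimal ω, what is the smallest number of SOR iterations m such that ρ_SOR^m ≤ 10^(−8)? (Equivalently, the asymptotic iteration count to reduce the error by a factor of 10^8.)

m = 115

ρ_J = max_k |cos(kπ/39)| = cos(π/39) = 0.9967573
1 − cos²(π/39) = sin²(π/39) ⇒ √(1−ρ_J²) = sin(π/39) = 0.0804666.
Then 2/(1+√(1−ρ_J²)) = 2/(1+0.0804666); ω* = 2/1.0804666 = 1.8510521.
ρ_SOR = ω* − 1 = 1.8510521 − 1 = 0.8510521.
Need (0.8510521)^m ≤ 10^(−8): m ≥ 8·ln10/|ln 0.8510521| = 18.4207/0.161282 = 114.214 ⇒ m = 115.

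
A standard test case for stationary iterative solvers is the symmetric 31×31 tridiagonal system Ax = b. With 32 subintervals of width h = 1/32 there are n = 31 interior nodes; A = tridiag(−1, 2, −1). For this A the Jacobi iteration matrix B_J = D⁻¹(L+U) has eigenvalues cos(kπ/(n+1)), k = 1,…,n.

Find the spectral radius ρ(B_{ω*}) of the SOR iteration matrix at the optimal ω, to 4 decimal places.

ρ_SOR = 0.8215

n=31: λ(B_J) = 1 − λ(A)/2 = cos(kπ/32); k=1 gives ρ_J = 0.9952.
root = sin(π/32) = 0.09802  (since 1−cos² = sin²).
So ω* = 2/1.09802 = 1.8215 (Young).
ρ_SOR = ω* − 1 = 1.8215 − 1 = 0.8215.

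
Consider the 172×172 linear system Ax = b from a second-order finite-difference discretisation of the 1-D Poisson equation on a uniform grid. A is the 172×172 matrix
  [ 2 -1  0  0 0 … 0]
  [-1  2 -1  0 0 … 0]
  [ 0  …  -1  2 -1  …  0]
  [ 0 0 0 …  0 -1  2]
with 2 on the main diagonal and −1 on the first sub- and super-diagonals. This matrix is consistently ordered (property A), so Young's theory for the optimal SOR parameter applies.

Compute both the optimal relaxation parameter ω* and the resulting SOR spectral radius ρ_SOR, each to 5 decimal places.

½·tridiag(1,0,1) at n=172: λ_k = cos(kπ/173); max |λ| at k=1 ⇒ ρ_J = cos(π/173) ≈ 0.99984.
√(1−ρ_J²) = |sin(π/173)| = 0.018158
ω* = 2 / (1 + 0.018158) = 2 / 1.018158 ≈ 1.96433.
ρ(B_{ω*}) = ω*−1 = 0.96433

ω* = 1.96433, ρ_SOR = 0.96433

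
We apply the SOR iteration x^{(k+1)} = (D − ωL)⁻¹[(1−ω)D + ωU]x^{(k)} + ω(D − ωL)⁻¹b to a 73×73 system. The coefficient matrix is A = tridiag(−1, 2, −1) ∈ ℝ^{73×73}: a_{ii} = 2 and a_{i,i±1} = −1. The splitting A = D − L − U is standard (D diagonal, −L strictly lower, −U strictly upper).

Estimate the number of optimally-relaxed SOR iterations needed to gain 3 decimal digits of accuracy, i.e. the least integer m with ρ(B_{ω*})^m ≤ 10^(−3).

m = 82

n=73: λ(B_J) = 1 − λ(A)/2 = cos(kπ/74); k=1 gives ρ_J = 0.9990990.
√(1 − cos²(π/74)) = sin(π/74) ≈ 0.0424412.
ω* = 2/(1 + 0.0424412) = 2/1.0424412 = 1.9185734.
Hence ρ(B_{ω*}) = 1.9185734 − 1 = 0.9185734.
Need (0.9185734)^m ≤ 10^(−3): m ≥ 3·ln10/|ln 0.9185734| = 6.90776/0.0849335 = 81.331 ⇒ m = 82.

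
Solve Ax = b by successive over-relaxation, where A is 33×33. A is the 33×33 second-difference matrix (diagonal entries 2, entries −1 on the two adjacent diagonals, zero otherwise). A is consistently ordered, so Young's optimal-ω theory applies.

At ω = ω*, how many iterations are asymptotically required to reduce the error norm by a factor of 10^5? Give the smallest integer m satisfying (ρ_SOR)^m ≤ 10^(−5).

½·tridiag(1,0,1) at n=33: λ_k = cos(kπ/34); max |λ| at k=1 ⇒ ρ_J = cos(π/34) ≈ 0.9957342.
√(1−ρ_J²) = |sin(π/34)| = 0.0922684
So ω* = 2/1.0922684 = 1.8310518 (Young).
At ω = 1.8310518 every |λ(B_ω)| = ω−1, so ρ_SOR = 0.8310518.
(0.8310518)^m ≤ 10^{−5}  ⇒  m·ln(0.8310518) ≤ −5·ln10  ⇒  m ≥ 62.211  ⇒  m = 63

m = 63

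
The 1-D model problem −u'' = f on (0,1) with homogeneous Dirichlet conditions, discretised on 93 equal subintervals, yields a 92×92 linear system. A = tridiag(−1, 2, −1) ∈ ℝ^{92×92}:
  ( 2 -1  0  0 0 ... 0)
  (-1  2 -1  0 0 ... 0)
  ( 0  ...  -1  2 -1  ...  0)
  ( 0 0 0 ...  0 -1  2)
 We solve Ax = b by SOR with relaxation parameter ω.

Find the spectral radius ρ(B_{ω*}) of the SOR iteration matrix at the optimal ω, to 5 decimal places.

ρ_SOR = 0.93466

With n=92, ρ(Jacobi) = cos(π/93) = 0.99943.
√(1 − cos²(π/93)) = sin(π/93) ≈ 0.033774.
Then 2/(1+√(1−ρ_J²)) = 2/(1+0.033774); ω* = 2/1.033774 = 1.93466.
ρ(B_{ω*}) = ω*−1 = 0.93466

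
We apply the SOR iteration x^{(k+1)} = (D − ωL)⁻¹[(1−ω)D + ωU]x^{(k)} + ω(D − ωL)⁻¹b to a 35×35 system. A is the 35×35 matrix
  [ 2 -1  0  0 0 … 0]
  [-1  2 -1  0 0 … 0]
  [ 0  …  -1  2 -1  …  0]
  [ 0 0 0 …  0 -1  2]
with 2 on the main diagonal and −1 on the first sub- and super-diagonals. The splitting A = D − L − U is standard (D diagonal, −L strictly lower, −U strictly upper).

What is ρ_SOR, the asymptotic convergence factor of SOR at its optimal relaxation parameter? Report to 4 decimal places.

ρ_SOR = 0.8397

spectrum of D⁻¹(L+U) = {cos(kπ/36) : 1≤k≤35}; ρ_J = cos(π/36) = 0.9962.
√(1−ρ_J²) simplifies to sin(π/36) = 0.08716.
So ω* = 2/1.08716 = 1.8397 (Young).
ρ_SOR = ω* − 1 = 1.8397 − 1 = 0.8397.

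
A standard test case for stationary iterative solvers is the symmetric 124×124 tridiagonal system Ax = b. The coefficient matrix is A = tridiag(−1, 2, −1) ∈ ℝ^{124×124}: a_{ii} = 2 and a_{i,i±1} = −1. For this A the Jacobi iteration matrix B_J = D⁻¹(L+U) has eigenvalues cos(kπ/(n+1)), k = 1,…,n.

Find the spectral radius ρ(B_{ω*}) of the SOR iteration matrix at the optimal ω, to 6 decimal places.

ρ_SOR = 0.950972

ρ_J = max_k |cos(kπ/125)| = cos(π/125) = 0.999684
root = sin(π/125) = 0.0251301  (since 1−cos² = sin²).
[ω*] 2 ÷ (1 + 0.0251301) = 2 ÷ 1.0251301 = 1.950972.
At ω = 1.950972 every |λ(B_ω)| = ω−1, so ρ_SOR = 0.950972.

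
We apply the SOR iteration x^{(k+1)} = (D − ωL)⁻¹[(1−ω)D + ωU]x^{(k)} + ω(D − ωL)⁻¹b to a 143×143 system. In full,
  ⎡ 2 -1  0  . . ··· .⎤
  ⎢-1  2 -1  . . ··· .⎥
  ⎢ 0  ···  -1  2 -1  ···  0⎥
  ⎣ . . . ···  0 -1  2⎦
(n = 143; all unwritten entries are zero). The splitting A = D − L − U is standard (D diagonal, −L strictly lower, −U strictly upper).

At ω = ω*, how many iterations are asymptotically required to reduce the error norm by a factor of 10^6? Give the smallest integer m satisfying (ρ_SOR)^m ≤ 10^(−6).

m = 317

B_J for the 143×143 system has eigenvalues cos(kπ/144); ρ_J = cos(π/144) = 0.9997620.
root = sin(π/144) = 0.0218149  (since 1−cos² = sin²).
ω* = 2 / (1 + 0.0218149) = 2 / 1.0218149 ≈ 1.9573017.
and ρ(B_{ω*}) = 1.9573017 − 1 = 0.9573017.
For 6 digits: m = 6·ln10 / (−ln 0.9573017) = 13.8155/0.0436367 = 316.603; round up → m = 317.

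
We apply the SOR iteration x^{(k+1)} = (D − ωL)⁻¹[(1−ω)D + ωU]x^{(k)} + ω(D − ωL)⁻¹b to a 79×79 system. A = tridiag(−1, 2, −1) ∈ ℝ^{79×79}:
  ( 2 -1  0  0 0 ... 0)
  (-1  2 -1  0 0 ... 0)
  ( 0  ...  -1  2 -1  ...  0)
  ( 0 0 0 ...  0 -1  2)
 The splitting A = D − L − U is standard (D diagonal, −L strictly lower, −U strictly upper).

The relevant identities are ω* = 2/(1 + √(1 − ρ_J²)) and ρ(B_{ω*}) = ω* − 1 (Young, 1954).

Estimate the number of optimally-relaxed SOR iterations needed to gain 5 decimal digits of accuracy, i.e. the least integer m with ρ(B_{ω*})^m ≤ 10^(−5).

B_J for the 79×79 system has eigenvalues cos(kπ/80); ρ_J = cos(π/80) = 0.9992290.
root = sin(π/80) = 0.0392598  (since 1−cos² = sin²).
[ω*] 2 ÷ (1 + 0.0392598) = 2 ÷ 1.0392598 = 1.9244466.
ρ(B_{ω*}) = ω*−1 = 0.9244466
For 5 digits: m = 5·ln10 / (−ln 0.9244466) = 11.5129/0.07856 = 146.549; round up → m = 147.

m = 147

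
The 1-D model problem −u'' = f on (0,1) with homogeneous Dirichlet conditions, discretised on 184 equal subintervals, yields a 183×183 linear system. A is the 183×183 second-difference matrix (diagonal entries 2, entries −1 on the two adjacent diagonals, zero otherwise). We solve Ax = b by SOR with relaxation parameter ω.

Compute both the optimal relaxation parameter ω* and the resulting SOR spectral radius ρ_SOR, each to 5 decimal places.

½·tridiag(1,0,1) at n=183: λ_k = cos(kπ/184); max |λ| at k=1 ⇒ ρ_J = cos(π/184) ≈ 0.99985.
root = sin(π/184) = 0.017073  (since 1−cos² = sin²).
ω* = 2 / (1 + 0.017073) = 2 / 1.017073 ≈ 1.96643.
and ρ(B_{ω*}) = 1.96643 − 1 = 0.96643.

ω* = 1.96643, ρ_SOR = 0.96643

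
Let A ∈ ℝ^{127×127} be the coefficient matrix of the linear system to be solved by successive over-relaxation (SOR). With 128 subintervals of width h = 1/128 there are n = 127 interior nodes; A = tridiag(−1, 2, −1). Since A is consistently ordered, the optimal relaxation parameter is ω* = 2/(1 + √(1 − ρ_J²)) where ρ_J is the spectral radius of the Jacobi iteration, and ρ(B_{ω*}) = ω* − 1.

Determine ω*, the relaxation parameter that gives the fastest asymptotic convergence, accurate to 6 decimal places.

With n=127, ρ(Jacobi) = cos(π/128) = 0.999699.
√(1−ρ_J²) = |sin(π/128)| = 0.0245412
Young: ω* = 2/(1+√(1−ρ_J²)) = 2/(1+0.0245412) = 2/1.0245412 = 1.952093.
Hence ρ(B_{ω*}) = 1.952093 − 1 = 0.952093.

ω* = 1.952093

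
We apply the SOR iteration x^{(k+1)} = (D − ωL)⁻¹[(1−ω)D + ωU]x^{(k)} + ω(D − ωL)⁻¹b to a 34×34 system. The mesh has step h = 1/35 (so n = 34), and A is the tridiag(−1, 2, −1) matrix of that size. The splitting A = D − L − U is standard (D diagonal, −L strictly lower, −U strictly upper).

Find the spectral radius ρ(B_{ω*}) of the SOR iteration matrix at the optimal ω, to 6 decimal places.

ρ_SOR = 0.835470

n=34: λ(B_J) = 1 − λ(A)/2 = cos(kπ/35); k=1 gives ρ_J = 0.995974.
root = sin(π/35) = 0.0896393  (since 1−cos² = sin²).
Then 2/(1+√(1−ρ_J²)) = 2/(1+0.0896393); ω* = 2/1.0896393 = 1.835470.
ρ_SOR = ω* − 1 = 1.835470 − 1 = 0.835470.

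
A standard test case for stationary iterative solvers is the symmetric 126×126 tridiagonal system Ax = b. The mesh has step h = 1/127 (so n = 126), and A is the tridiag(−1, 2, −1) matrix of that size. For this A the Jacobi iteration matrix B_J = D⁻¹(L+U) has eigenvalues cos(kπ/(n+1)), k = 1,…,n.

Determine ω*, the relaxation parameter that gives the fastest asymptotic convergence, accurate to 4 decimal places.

ω* = 1.9517

With n=126, ρ(Jacobi) = cos(π/127) = 0.9997.
√(1−ρ_J²) = |sin(π/127)| = 0.02473
[ω*] 2 ÷ (1 + 0.02473) = 2 ÷ 1.02473 = 1.9517.
ρ_SOR = ω* − 1 = 1.9517 − 1 = 0.9517.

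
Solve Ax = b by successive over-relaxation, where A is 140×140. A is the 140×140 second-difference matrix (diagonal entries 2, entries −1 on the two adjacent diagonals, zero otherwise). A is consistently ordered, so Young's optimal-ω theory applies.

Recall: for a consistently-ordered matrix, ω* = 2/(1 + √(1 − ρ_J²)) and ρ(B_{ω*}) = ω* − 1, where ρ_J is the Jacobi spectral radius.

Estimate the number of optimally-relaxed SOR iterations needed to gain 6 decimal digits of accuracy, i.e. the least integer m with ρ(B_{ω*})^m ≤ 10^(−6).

n=140: λ(B_J) = 1 − λ(A)/2 = cos(kπ/141); k=1 gives ρ_J = 0.9997518.
1 − cos²(π/141) = sin²(π/141) ⇒ √(1−ρ_J²) = sin(π/141) = 0.0222790.
ω* = 2/(1 + 0.0222790) = 2/1.0222790 = 1.9564131.
Hence ρ(B_{ω*}) = 1.9564131 − 1 = 0.9564131.
For 6 digits: m = 6·ln10 / (−ln 0.9564131) = 13.8155/0.0445653 = 310.006; round up → m = 311.

m = 311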